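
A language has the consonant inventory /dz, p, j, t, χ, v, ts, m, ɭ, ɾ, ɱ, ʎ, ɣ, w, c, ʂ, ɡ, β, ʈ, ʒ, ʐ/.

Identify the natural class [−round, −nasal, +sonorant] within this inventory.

j, ɭ, ɾ, ʎ

Eliminate segments failing any feature: /dz, p, t, χ, v, ts, ɣ, c, ʂ, ɡ, β, ʈ, ʒ, ʐ/ are [−sonorant]; /m, ɱ/ are [+nasal]; /w/ is [+round]. The remaining /j, ɭ, ɾ, ʎ/ satisfy [−round], [−nasal], [+sonorant].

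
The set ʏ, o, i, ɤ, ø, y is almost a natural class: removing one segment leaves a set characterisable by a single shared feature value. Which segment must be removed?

[tense] groups all but one: /ø, o, i, y, ɤ/ share [+tense] while /ʏ/ (high front rounded lax vowel) alone is [−tense]. Removing any other segment would not leave a single-feature class that excludes it.

ʏ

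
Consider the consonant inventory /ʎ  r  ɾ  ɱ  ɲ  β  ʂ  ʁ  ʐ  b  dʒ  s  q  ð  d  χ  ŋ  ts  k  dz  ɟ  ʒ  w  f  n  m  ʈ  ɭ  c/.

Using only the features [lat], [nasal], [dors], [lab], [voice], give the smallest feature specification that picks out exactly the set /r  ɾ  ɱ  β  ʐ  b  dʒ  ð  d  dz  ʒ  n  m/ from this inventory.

[+voice, -lat, -dors]

Every target segment is [+voice], [-lateral], [-dorsal]; each remaining inventory member fails at least one of these. Each conjunct is needed — [-lateral, -dorsal] alone would also admit /ʂ, s, ts, f, …/; [+voice, -dorsal] alone would also admit /ɭ/; [+voice, -lateral] alone would also admit /ɲ, ʁ, ŋ, ɟ, …/ — and no other combination of two listed features has exactly this extension, so three is the minimum.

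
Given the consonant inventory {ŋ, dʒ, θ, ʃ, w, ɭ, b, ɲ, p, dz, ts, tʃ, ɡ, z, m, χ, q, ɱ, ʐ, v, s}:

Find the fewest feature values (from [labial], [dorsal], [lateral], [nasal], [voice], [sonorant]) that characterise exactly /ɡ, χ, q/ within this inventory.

[−sonorant, +dorsal]

/ɡ, χ, q/ are all [−sonorant], [+dorsal], and no other segment in the inventory matches both values. Dropping any one of them over-generates: [+dorsal] alone would also admit /ŋ, w, ɲ/; [−sonorant] alone would also admit /dʒ, θ, ʃ, b, …/. No other single listed feature picks out exactly this set either, so fewer than two features will not do.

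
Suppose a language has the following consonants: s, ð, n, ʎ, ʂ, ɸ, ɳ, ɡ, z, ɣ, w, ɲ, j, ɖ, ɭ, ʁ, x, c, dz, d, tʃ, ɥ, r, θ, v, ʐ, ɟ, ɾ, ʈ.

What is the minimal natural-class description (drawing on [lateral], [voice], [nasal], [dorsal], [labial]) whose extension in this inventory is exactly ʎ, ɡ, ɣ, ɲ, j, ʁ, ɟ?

The class [+voice], [-labial], [+dorsal] has exactly /ʎ, ɡ, ɣ, ɲ, j, ʁ, ɟ/ as its extension in this inventory. No smaller conjunction from the listed features achieves this: [-labial, +dorsal] alone would also admit /x, c/; [+voice, +dorsal] alone would also admit /w, ɥ/; [+voice, -labial] alone would also admit /ð, n, ɳ, z, …/; and checking the remaining two-feature bundles turns up none with this extension.

[+voice, -labial, +dorsal]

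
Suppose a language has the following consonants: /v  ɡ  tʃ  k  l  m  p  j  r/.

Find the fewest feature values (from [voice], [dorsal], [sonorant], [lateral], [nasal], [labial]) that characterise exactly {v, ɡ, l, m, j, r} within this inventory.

Every target segment is [+voice] and no other inventory member is, so one feature is enough.

[+voice]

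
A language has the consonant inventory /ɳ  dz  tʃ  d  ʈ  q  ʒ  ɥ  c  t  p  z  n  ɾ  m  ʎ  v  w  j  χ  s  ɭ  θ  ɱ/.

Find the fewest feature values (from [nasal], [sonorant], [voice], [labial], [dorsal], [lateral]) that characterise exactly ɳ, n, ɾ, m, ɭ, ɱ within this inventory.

[+sonorant, −dorsal]

The class [+sonorant], [−dorsal] has exactly /ɳ, n, ɾ, m, ɭ, ɱ/ as its extension in this inventory. No smaller conjunction from the listed features achieves this: [−dorsal] alone would also admit /dz, tʃ, d, ʈ, …/; [+sonorant] alone would also admit /ɥ, ʎ, w, j/; and checking the remaining single features turns up none with this extension.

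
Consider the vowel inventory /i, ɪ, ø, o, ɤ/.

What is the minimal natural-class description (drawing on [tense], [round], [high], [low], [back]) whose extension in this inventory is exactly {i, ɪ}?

[+high]

The target set is precisely the extension of [+high] in this inventory.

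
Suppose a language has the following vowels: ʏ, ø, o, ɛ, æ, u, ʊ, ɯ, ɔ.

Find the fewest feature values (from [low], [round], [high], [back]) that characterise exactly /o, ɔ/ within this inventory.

/o, ɔ/ are all [-high], [+back], and no other segment in the inventory matches both values. Dropping any one of them over-generates: [+back] alone would also admit /u, ʊ, ɯ/; [-high] alone would also admit /ø, ɛ, æ/. No other single listed feature picks out exactly this set either, so fewer than two features will not do.

[-high, +back]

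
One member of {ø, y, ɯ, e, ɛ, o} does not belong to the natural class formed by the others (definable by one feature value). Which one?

ɛ

The remaining segments after removing /ɛ/ share [+tense]; /ɛ/ (mid front unrounded lax vowel) is [−tense]. For every other candidate removal, the leftover set fails to share any single feature value that the removed segment lacks.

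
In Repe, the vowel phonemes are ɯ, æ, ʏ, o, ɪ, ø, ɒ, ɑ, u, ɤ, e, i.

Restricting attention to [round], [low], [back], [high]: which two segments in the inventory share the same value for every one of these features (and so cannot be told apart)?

/i/ (high front unrounded tense vowel) and /ɪ/ (high front unrounded lax vowel) are both [-round], [-low], [-back], [+high], so none of the listed features separates them. (They do differ in [tense], which is not among the given features.) Every other pair in the inventory differs on at least one listed feature.

i, ɪ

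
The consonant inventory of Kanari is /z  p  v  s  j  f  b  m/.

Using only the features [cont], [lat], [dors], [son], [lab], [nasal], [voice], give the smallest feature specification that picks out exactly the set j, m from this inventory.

Every target segment is [+sonorant] and no other inventory member is, so one feature is enough.

[+son]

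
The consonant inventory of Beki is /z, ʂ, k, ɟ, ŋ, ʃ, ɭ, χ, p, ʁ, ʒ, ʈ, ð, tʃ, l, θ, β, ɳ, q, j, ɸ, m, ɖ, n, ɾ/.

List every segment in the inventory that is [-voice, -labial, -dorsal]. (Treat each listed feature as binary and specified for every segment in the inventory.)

ʂ, ʃ, ʈ, tʃ, θ

Among the inventory, the [-voice] segments are /ʂ, k, ʃ, χ, p, ʈ, tʃ, θ, q, ɸ/.
Among these, [-labial] gives /ʂ, k, ʃ, χ, ʈ, tʃ, θ, q/.
Intersecting with [-dorsal] leaves /ʂ, ʃ, ʈ, tʃ, θ/.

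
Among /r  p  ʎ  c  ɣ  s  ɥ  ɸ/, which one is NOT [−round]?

Every segment except /ɥ/ is [−round]. /ɥ/ (labial-palatal glide) is [+round], so it is the exception.

ɥ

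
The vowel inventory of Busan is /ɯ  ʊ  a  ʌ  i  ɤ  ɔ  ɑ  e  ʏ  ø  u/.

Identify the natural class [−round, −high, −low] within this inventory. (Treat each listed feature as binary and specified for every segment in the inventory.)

ʌ, ɤ, e

The [−round] segments are /ɯ, a, ʌ, i, ɤ, ɑ, e/.
Then [−high] gives /a, ʌ, ɤ, ɑ, e/.
Within that set, [−low] leaves /ʌ, ɤ, e/.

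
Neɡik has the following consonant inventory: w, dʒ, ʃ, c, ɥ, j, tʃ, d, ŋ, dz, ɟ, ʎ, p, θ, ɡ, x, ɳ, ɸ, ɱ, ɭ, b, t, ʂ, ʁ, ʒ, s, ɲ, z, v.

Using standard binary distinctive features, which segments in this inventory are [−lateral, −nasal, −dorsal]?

The [−lateral] segments are /w, dʒ, ʃ, c, ɥ, j, tʃ, d, ŋ, dz, ɟ, p, θ, ɡ, x, ɳ, ɸ, ɱ, b, t, ʂ, ʁ, ʒ, s, ɲ, z, v/.
Within that set, [−nasal] gives /w, dʒ, ʃ, c, ɥ, j, tʃ, d, dz, ɟ, p, θ, ɡ, x, ɸ, b, t, ʂ, ʁ, ʒ, s, z, v/.
Among these, [−dorsal] leaves /dʒ, ʃ, tʃ, d, dz, p, θ, ɸ, b, t, ʂ, ʒ, s, z, v/.

dʒ, ʃ, tʃ, d, dz, p, θ, ɸ, b, t, ʂ, ʒ, s, z, v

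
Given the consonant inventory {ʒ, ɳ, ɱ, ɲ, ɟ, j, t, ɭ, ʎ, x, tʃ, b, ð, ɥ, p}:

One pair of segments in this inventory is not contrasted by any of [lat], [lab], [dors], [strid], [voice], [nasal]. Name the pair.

j, ɟ

On the given features, /j/ and /ɟ/ have an identical profile: [−lateral], [−labial], [+dorsal], [−strident], [+voice], [−nasal]. No other two segments in the inventory coincide on all 6 features. (They do differ in [sonorant] and [continuant], which are not among the given features.)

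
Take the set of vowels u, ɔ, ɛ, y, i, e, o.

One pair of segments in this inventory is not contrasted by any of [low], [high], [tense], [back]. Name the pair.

i, y

Both /i/ and /y/ are [−low], [+high], [+tense], [−back]. Since the list omits [labial] and [round] — which do distinguish the high front unrounded tense vowel from the high front rounded tense vowel — this pair collapses; all other pairs remain distinct.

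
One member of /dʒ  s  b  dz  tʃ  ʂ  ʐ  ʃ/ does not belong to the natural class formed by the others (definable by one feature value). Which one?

b

The remaining segments after removing /b/ share [+strident]; /b/ (voiced bilabial stop) is [−strident]. For every other candidate removal, the leftover set fails to share any single feature value that the removed segment lacks.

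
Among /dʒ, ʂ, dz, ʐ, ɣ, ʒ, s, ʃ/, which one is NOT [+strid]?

ɣ

Every segment except /ɣ/ is [+strident]. /ɣ/ (voiced velar fricative) is [−strident], so it is the exception.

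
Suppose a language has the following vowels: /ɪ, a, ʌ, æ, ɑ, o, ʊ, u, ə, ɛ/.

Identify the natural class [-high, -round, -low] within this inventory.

Eliminate segments failing any feature: /ɪ, ʊ, u/ are [+high]; /a, æ, ɑ/ are [+low]; /o/ is [+round]. The remaining /ʌ, ə, ɛ/ satisfy [-high], [-round], [-low].

ʌ, ə, ɛ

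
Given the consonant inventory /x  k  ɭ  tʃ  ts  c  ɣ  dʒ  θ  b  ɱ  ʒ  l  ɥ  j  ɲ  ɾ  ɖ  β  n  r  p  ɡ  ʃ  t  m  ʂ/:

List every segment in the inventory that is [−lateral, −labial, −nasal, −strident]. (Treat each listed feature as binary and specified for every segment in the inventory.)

x, k, c, ɣ, θ, j, ɾ, ɖ, r, ɡ, t

First, the [−lateral] segments are /x, k, tʃ, ts, c, ɣ, dʒ, θ, b, ɱ, ʒ, ɥ, j, ɲ, ɾ, ɖ, β, n, r, p, ɡ, ʃ, t, m, ʂ/.
Of those, [−labial] gives /x, k, tʃ, ts, c, ɣ, dʒ, θ, ʒ, j, ɲ, ɾ, ɖ, n, r, ɡ, ʃ, t, ʂ/.
Among these, [−nasal] gives /x, k, tʃ, ts, c, ɣ, dʒ, θ, ʒ, j, ɾ, ɖ, r, ɡ, ʃ, t, ʂ/.
Then [−strident] leaves /x, k, c, ɣ, θ, j, ɾ, ɖ, r, ɡ, t/.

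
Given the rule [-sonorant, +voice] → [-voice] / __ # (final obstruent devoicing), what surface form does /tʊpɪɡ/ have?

[tʊpɪk]

/ɡ/ satisfies [-sonorant, +voice] and sits in __ #. The [-voice] counterpart of the voiced velar stop is /k/. Other segments in /tʊpɪɡ/ either fail the structural description or are not in the environment, so the surface form is [tʊpɪk].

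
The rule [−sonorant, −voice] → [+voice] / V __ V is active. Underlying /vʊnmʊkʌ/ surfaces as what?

[vʊnmʊɡʌ]

Only /k/ occurs between two vowels (/ʊ/ __ /ʌ/) and matches the structural description. It is a voiceless velar stop, so [−sonorant, −voice] holds; changing it to [+voice] with all other features held fixed yields /ɡ/ (voiced velar stop). No other segment meets both the structural description and the environment, so the output is [vʊnmʊɡʌ].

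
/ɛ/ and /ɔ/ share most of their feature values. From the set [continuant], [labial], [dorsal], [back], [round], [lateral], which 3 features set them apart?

[labial], [round], [back]

/ɛ/ is the mid front unrounded lax vowel and /ɔ/ is the mid back rounded lax vowel. Both are [+continuant], [+dorsal], [−lateral]. /ɛ/ is [−labial] while /ɔ/ is [+labial]; /ɛ/ is [−round] while /ɔ/ is [+round]; /ɛ/ is [−back] while /ɔ/ is [+back], so the distinguishing features are [labial], [round], [back].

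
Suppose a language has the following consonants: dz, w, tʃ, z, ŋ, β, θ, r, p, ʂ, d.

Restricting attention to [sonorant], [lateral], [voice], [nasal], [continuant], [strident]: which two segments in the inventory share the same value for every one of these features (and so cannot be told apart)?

r, w

/r/ (alveolar trill) and /w/ (labial-velar glide) are both [+sonorant], [−lateral], [+voice], [−nasal], [+continuant], [−strident], so none of the listed features separates them. (They do differ in [labial], [round], [coronal] and [dorsal], which are not among the given features.) Every other pair in the inventory differs on at least one listed feature.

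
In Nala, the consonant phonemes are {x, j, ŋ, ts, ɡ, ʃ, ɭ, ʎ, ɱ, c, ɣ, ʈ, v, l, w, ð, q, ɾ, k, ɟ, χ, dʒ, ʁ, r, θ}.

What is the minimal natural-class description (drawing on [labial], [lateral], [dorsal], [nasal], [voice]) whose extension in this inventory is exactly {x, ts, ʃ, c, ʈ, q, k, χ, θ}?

[−voice]

The target set is precisely the extension of [−voice] in this inventory.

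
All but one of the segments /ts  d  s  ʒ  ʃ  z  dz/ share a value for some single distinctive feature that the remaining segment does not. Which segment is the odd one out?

d

[strident] groups all but one: /ʃ, ʒ, ts, dz, z, s/ share [+strident] while /d/ (voiced alveolar stop) alone is [-strident]. Removing any other segment would not leave a single-feature class that excludes it.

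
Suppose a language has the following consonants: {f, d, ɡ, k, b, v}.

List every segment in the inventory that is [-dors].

f, d, b, v

The feature [dorsal] marks segments articulated with the tongue body. In this inventory /f, d, b, v/ lack that property, so they are [-dorsal]; /ɡ, k/ are [+dorsal].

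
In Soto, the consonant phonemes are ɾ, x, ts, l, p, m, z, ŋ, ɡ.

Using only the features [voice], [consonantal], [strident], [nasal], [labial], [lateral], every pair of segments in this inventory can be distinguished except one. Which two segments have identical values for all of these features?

/ɡ/ (voiced velar stop) and /ɾ/ (alveolar tap) are both [+voice], [+consonantal], [−strident], [−nasal], [−labial], [−lateral], so none of the listed features separates them. (They do differ in [sonorant], [coronal] and [dorsal], which are not among the given features.) Every other pair in the inventory differs on at least one listed feature.

ɡ, ɾ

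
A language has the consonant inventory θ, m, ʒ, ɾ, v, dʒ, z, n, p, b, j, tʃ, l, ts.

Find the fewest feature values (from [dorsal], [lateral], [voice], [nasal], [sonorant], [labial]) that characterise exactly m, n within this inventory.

[+nasal]

/m, n/ are exactly the [+nasal] segments in the inventory, so a single feature suffices.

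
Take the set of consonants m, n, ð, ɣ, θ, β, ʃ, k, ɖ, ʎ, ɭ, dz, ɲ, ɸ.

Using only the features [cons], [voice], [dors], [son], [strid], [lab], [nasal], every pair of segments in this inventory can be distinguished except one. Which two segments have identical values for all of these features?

/ɖ/ (voiced retroflex stop) and /ð/ (voiced dental fricative) are both [+consonantal], [+voice], [−dorsal], [−sonorant], [−strident], [−labial], [−nasal], so none of the listed features separates them. (They do differ in [continuant], [anterior] and [distributed], which are not among the given features.) Every other pair in the inventory differs on at least one listed feature.

ɖ, ð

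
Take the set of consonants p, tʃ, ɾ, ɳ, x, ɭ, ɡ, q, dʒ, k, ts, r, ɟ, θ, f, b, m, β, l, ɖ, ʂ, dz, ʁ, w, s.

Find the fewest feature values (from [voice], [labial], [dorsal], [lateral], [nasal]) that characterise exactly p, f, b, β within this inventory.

Every target segment is [-nasal], [+labial], [-dorsal]; each remaining inventory member fails at least one of these. Each conjunct is needed — [+labial, -dorsal] alone would also admit /m/; [-nasal, -dorsal] alone would also admit /tʃ, ɾ, ɭ, dʒ, …/; [-nasal, +labial] alone would also admit /w/ — and no other combination of two listed features has exactly this extension, so three is the minimum.

[-nasal, +labial, -dorsal]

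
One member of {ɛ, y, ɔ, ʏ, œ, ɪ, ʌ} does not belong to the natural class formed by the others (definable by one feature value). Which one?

[tense] groups all but one: /ɛ, ɔ, œ, ʌ, ɪ, ʏ/ share [-tense] while /y/ (high front rounded tense vowel) alone is [+tense]. Removing any other segment would not leave a single-feature class that excludes it.

y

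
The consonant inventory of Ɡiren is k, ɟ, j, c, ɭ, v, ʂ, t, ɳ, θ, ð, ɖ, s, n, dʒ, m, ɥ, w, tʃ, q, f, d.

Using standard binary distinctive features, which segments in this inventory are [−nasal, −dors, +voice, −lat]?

First, the [−nasal] segments are /k, ɟ, j, c, ɭ, v, ʂ, t, θ, ð, ɖ, s, dʒ, ɥ, w, tʃ, q, f, d/.
Among these, [−dorsal] gives /ɭ, v, ʂ, t, θ, ð, ɖ, s, dʒ, tʃ, f, d/.
Of those, [+voice] gives /ɭ, v, ð, ɖ, dʒ, d/.
Intersecting with [−lateral] leaves /v, ð, ɖ, dʒ, d/.

v, ð, ɖ, dʒ, d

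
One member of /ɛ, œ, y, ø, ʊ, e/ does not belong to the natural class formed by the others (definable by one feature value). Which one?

The remaining segments after removing /ʊ/ share [−back]; /ʊ/ (high back rounded lax vowel) is [+back]. For every other candidate removal, the leftover set fails to share any single feature value that the removed segment lacks.

ʊ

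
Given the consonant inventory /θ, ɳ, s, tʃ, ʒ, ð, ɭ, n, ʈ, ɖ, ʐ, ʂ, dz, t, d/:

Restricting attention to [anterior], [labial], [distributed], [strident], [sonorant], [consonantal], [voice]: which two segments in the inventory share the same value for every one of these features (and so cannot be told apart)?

ɭ, ɳ

/ɭ/ (retroflex lateral approximant) and /ɳ/ (retroflex nasal) are both [−anterior], [−labial], [−distributed], [−strident], [+sonorant], [+consonantal], [+voice], so none of the listed features separates them. (They do differ in [nasal] and [lateral], which are not among the given features.) Every other pair in the inventory differs on at least one listed feature.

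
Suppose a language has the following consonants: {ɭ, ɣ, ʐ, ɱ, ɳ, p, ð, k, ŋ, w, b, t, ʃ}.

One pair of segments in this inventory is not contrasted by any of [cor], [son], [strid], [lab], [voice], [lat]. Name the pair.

w, ɱ

/w/ (labial-velar glide) and /ɱ/ (labiodental nasal) are both [−coronal], [+sonorant], [−strident], [+labial], [+voice], [−lateral], so none of the listed features separates them. (They do differ in [nasal], [continuant], [round] and [dorsal], which are not among the given features.) Every other pair in the inventory differs on at least one listed feature.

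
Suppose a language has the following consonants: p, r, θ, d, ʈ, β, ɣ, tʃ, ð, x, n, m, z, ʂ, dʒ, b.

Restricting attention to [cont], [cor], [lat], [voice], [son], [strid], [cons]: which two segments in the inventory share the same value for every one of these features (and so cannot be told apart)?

/β/ (voiced bilabial fricative) and /ɣ/ (voiced velar fricative) are both [+continuant], [−coronal], [−lateral], [+voice], [−sonorant], [−strident], [+consonantal], so none of the listed features separates them. (They do differ in [labial] and [dorsal], which are not among the given features.) Every other pair in the inventory differs on at least one listed feature.

β, ɣ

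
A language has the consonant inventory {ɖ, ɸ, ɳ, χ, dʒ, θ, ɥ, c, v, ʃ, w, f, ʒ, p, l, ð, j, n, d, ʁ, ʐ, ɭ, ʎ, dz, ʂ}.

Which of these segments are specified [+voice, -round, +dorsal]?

j, ʁ, ʎ

Checking each segment against [+voice], [-round], [+dorsal]: /j/ (palatal glide), /ʁ/ (voiced uvular fricative), /ʎ/ (palatal lateral approximant) satisfy every feature; every other segment in the inventory fails at least one.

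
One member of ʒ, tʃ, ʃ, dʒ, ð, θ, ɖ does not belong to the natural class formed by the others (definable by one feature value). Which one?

/ʒ, tʃ, ʃ, ð, θ, dʒ/ are all [+distributed], but /ɖ/ (voiced retroflex stop) is [−distributed]. No other single segment can be removed to leave a set sharing one feature value that the removed segment lacks, so /ɖ/ is the odd one out.

ɖ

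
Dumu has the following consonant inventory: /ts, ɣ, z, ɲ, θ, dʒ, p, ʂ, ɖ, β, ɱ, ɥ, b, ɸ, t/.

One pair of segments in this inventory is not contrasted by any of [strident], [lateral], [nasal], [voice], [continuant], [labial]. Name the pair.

Both /β/ and /ɥ/ are [−strident], [−lateral], [−nasal], [+voice], [+continuant], [+labial]. Since the list omits [sonorant], [round] and [dorsal] — which do distinguish the voiced bilabial fricative from the labial-palatal glide — this pair collapses; all other pairs remain distinct.

β, ɥ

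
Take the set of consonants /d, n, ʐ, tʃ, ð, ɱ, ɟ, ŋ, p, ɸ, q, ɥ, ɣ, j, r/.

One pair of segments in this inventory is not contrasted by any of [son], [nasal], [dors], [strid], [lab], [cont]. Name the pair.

ɟ, q

/ɟ/ (voiced palatal stop) and /q/ (voiceless uvular stop) are both [−sonorant], [−nasal], [+dorsal], [−strident], [−labial], [−continuant], so none of the listed features separates them. (They do differ in [voice], [high] and [back], which are not among the given features.) Every other pair in the inventory differs on at least one listed feature.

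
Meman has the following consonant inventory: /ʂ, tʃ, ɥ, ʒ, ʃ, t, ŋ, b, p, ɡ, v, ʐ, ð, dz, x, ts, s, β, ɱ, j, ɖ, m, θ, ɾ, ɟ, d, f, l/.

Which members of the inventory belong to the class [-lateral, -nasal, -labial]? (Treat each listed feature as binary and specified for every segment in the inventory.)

ʂ, tʃ, ʒ, ʃ, t, ɡ, ʐ, ð, dz, x, ts, s, j, ɖ, θ, ɾ, ɟ, d

First, the [-lateral] segments are /ʂ, tʃ, ɥ, ʒ, ʃ, t, ŋ, b, p, ɡ, v, ʐ, ð, dz, x, ts, s, β, ɱ, j, ɖ, m, θ, ɾ, ɟ, d, f/.
Among these, [-nasal] gives /ʂ, tʃ, ɥ, ʒ, ʃ, t, b, p, ɡ, v, ʐ, ð, dz, x, ts, s, β, j, ɖ, θ, ɾ, ɟ, d, f/.
Intersecting with [-labial] leaves /ʂ, tʃ, ʒ, ʃ, t, ɡ, ʐ, ð, dz, x, ts, s, j, ɖ, θ, ɾ, ɟ, d/.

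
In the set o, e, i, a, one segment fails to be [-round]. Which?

/o/ is the mid back rounded tense vowel, which is [+round]; the rest — /i, e, a/ — are [-round].

o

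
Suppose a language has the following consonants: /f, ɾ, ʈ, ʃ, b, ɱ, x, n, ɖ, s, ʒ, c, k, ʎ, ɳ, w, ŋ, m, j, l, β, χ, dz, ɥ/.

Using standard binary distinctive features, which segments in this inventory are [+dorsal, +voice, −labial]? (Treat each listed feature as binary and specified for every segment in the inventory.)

Eliminate segments failing any feature: /f, ɾ, ʈ, ʃ, b, ɱ, n, ɖ, s, ʒ, ɳ, m, l, β, dz/ are [−dorsal]; /x, c, k, χ/ are [−voice]; /w, ɥ/ are [+labial]. The remaining /ʎ, ŋ, j/ satisfy [+dorsal], [+voice], [−labial].

ʎ, ŋ, j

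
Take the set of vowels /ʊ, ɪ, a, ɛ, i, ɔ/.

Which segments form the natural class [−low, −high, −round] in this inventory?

ɛ

Eliminate segments failing any feature: /ʊ, ɪ, i/ are [+high]; /a/ is [+low]; /ɔ/ is [+round]. The remaining /ɛ/ satisfy [−low], [−high], [−round].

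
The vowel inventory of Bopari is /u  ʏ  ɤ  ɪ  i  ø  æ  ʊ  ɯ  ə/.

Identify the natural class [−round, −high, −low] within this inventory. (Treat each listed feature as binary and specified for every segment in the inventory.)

The [−round] segments are /ɤ, ɪ, i, æ, ɯ, ə/.
Intersecting with [−high] gives /ɤ, æ, ə/.
Intersecting with [−low] leaves /ɤ, ə/.

ɤ, ə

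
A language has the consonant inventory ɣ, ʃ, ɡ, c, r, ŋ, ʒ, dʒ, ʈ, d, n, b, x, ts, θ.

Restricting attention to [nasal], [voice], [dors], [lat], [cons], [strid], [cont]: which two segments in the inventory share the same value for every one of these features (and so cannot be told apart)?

b, d

Both /b/ and /d/ are [−nasal], [+voice], [−dorsal], [−lateral], [+consonantal], [−strident], [−continuant]. Since the list omits [labial] and [coronal] — which do distinguish the voiced bilabial stop from the voiced alveolar stop — this pair collapses; all other pairs remain distinct.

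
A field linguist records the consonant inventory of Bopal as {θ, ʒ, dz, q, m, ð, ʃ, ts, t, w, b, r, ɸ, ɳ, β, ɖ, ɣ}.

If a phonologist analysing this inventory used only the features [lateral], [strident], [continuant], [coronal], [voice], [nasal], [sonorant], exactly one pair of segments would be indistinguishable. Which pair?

β, ɣ

On the given features, /β/ and /ɣ/ have an identical profile: [-lateral], [-strident], [+continuant], [-coronal], [+voice], [-nasal], [-sonorant]. No other two segments in the inventory coincide on all 7 features. (They do differ in [labial] and [dorsal], which are not among the given features.)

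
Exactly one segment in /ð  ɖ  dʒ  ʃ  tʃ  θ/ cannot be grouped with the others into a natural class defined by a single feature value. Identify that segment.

ɖ

The remaining segments after removing /ɖ/ share [+distributed]; /ɖ/ (voiced retroflex stop) is [−distributed]. For every other candidate removal, the leftover set fails to share any single feature value that the removed segment lacks.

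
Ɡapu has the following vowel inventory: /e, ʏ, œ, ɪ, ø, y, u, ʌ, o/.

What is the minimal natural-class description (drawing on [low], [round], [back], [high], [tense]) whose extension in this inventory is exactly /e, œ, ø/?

[-high, -back]

/e, œ, ø/ are all [-high], [-back], and no other segment in the inventory matches both values. Dropping any one of them over-generates: [-back] alone would also admit /ʏ, ɪ, y/; [-high] alone would also admit /ʌ, o/. No other single listed feature picks out exactly this set either, so fewer than two features will not do.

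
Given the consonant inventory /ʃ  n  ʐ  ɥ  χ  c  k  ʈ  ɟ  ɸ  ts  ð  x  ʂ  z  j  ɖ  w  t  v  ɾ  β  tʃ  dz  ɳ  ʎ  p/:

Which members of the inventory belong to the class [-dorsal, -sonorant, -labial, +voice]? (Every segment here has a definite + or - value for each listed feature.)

ʐ, ð, z, ɖ, dz

Checking each segment against [-dorsal], [-sonorant], [-labial], [+voice]: /ʐ/ (voiced retroflex fricative), /ð/ (voiced dental fricative), /z/ (voiced alveolar fricative), /ɖ/ (voiced retroflex stop), /dz/ (voiced alveolar affricate) satisfy every feature; every other segment in the inventory fails at least one.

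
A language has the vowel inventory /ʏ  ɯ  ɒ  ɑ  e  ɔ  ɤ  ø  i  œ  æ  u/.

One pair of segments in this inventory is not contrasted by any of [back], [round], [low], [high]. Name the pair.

ø, œ

/ø/ (mid front rounded tense vowel) and /œ/ (mid front rounded lax vowel) are both [−back], [+round], [−low], [−high], so none of the listed features separates them. (They do differ in [tense], which is not among the given features.) Every other pair in the inventory differs on at least one listed feature.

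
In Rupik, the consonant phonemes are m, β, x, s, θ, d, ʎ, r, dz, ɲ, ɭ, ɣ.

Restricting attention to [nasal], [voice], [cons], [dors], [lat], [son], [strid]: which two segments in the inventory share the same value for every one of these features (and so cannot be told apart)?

β, d

On the given features, /β/ and /d/ have an identical profile: [-nasal], [+voice], [+consonantal], [-dorsal], [-lateral], [-sonorant], [-strident]. No other two segments in the inventory coincide on all 7 features. (They do differ in [continuant], [labial] and [coronal], which are not among the given features.)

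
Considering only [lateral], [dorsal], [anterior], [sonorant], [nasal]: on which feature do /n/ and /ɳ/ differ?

[anterior]

/n/ (alveolar nasal) and /ɳ/ (retroflex nasal) agree on [−lateral], [−dorsal], [+sonorant], [+nasal]. They differ on [anterior] (/n/ [+], /ɳ/ [−]).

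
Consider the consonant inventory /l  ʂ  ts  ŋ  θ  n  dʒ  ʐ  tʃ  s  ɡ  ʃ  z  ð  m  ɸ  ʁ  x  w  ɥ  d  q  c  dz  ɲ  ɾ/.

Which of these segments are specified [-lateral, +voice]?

Checking each segment against [-lateral], [+voice]: /ŋ/ (velar nasal), /n/ (alveolar nasal), /dʒ/ (voiced postalveolar affricate), /ʐ/ (voiced retroflex fricative), /ɡ/ (voiced velar stop), /z/ (voiced alveolar fricative), among others, satisfy every feature; every other segment in the inventory fails at least one.

ŋ, n, dʒ, ʐ, ɡ, z, ð, m, ʁ, w, ɥ, d, dz, ɲ, ɾ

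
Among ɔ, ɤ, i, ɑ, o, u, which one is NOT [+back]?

/o, ɤ, u, ɑ, ɔ/ are all [+back]; /i/ (high front unrounded tense vowel) is [-back].

i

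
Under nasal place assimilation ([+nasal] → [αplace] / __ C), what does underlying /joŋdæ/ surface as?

The only nasal preceding a consonant is /ŋ/ before /d/. /d/ is [+coronal], so /ŋ/ → /n/, giving [jondæ].

[jondæ]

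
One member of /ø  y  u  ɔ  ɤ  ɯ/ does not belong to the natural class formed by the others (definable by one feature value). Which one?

The remaining segments after removing /ɔ/ share [+tense]; /ɔ/ (mid back rounded lax vowel) is [−tense]. For every other candidate removal, the leftover set fails to share any single feature value that the removed segment lacks.

ɔ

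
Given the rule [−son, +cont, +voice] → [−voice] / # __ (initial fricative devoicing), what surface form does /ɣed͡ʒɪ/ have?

[xed͡ʒɪ]

Only the initial segment /ɣ/ is both word-initial and matches the structural description. It is a voiced velar fricative, so [−son, +cont, +voice] holds; changing it to [−voice] with all other features held fixed yields /x/ (voiceless velar fricative). No other segment meets both the structural description and the environment, so the output is [xed͡ʒɪ].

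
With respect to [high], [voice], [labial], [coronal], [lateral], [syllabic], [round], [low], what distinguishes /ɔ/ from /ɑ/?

[labial], [round], [low]

/ɔ/ is the mid back rounded lax vowel and /ɑ/ is the low back unrounded vowel. Both are [-high], [+voice], [-coronal], [-lateral], [+syllabic]. /ɔ/ is [+labial] while /ɑ/ is [-labial]; /ɔ/ is [+round] while /ɑ/ is [-round]; /ɔ/ is [-low] while /ɑ/ is [+low], so the distinguishing features are [labial], [round], [low].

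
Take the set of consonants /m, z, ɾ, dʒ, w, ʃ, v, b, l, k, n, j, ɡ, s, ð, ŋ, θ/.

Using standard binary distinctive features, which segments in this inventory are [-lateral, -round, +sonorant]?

Eliminate segments failing any feature: /z, dʒ, ʃ, v, b, k, ɡ, s, ð, θ/ are [-sonorant]; /w/ is [+round]; /l/ is [+lateral]. The remaining /m, ɾ, n, j, ŋ/ satisfy [-lateral], [-round], [+sonorant].

m, ɾ, n, j, ŋ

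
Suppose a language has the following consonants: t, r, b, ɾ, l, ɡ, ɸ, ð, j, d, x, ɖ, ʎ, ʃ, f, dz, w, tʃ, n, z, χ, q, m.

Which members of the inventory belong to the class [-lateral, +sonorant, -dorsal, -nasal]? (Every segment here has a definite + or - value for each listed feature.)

r, ɾ

Among the inventory, the [-lateral] segments are /t, r, b, ɾ, ɡ, ɸ, ð, j, d, x, ɖ, ʃ, f, dz, w, tʃ, n, z, χ, q, m/.
Within that set, [+sonorant] gives /r, ɾ, j, w, n, m/.
Then [-dorsal] gives /r, ɾ, n, m/.
Then [-nasal] leaves /r, ɾ/.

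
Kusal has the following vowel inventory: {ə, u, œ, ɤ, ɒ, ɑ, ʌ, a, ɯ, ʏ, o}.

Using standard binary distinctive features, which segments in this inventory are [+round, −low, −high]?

œ, o

Checking each segment against [+round], [−low], [−high]: /œ/ (mid front rounded lax vowel), /o/ (mid back rounded tense vowel) satisfy every feature; every other segment in the inventory fails at least one.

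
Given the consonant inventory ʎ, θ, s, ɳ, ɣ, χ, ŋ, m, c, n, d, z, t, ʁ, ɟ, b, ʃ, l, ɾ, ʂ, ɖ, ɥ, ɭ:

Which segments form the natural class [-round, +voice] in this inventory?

Eliminate segments failing any feature: /θ, s, χ, c, t, ʃ, ʂ/ are [-voice]; /ɥ/ is [+round]. The remaining /ʎ, ɳ, ɣ, ŋ, m, n, d, z, ʁ, ɟ, b, l, ɾ, ɖ, ɭ/ satisfy [-round], [+voice].

ʎ, ɳ, ɣ, ŋ, m, n, d, z, ʁ, ɟ, b, l, ɾ, ɖ, ɭ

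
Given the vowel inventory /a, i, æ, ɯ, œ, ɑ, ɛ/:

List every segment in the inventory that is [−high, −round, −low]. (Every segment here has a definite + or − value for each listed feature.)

The [−high] segments are /a, æ, œ, ɑ, ɛ/.
Intersecting with [−round] gives /a, æ, ɑ, ɛ/.
Of those, [−low] leaves /ɛ/.

ɛ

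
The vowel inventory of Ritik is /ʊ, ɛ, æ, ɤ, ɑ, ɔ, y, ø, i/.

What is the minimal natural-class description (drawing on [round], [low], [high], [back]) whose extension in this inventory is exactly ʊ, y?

The class [+high], [+round] has exactly /ʊ, y/ as its extension in this inventory. No smaller conjunction from the listed features achieves this: [+round] alone would also admit /ɔ, ø/; [+high] alone would also admit /i/; and checking the remaining single features turns up none with this extension.

[+high, +round]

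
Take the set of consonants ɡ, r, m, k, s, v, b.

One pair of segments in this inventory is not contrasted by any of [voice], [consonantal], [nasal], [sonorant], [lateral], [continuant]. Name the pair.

Both /b/ and /ɡ/ are [+voice], [+consonantal], [-nasal], [-sonorant], [-lateral], [-continuant]. Since the list omits [labial] and [dorsal] — which do distinguish the voiced bilabial stop from the voiced velar stop — this pair collapses; all other pairs remain distinct.

b, ɡ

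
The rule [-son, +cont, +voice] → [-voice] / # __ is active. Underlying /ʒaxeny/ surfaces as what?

The only segment in the rule's environment that also matches [-son, +cont, +voice] is /ʒ/. Applying [-voice] turns the voiced postalveolar fricative into /ʃ/ (voiceless postalveolar fricative), giving [ʃaxeny].

[ʃaxeny]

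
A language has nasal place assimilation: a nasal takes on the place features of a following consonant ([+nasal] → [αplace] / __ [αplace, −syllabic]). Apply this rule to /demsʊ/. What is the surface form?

In /demsʊ/, the nasal /m/ precedes /s/, which is [+coronal]. The nasal assimilates in place, becoming the [+coronal] nasal /n/. The surface form is [densʊ].

[densʊ]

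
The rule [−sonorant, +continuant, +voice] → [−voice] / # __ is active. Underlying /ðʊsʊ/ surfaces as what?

[θʊsʊ]

/ð/ satisfies [−sonorant, +continuant, +voice] and sits in # __. The [−voice] counterpart of the voiced dental fricative is /θ/. Other segments in /ðʊsʊ/ either fail the structural description or are not in the environment, so the surface form is [θʊsʊ].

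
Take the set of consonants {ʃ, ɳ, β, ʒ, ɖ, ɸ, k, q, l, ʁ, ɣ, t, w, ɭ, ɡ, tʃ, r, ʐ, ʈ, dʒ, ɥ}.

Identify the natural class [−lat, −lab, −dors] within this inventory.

Eliminate segments failing any feature: /β, ɸ, w, ɥ/ are [+labial]; /k, q, ʁ, ɣ, ɡ/ are [+dorsal]; /l, ɭ/ are [+lateral]. The remaining /ʃ, ɳ, ʒ, ɖ, t, tʃ, r, ʐ, ʈ, dʒ/ satisfy [−lateral], [−labial], [−dorsal].

ʃ, ɳ, ʒ, ɖ, t, tʃ, r, ʐ, ʈ, dʒ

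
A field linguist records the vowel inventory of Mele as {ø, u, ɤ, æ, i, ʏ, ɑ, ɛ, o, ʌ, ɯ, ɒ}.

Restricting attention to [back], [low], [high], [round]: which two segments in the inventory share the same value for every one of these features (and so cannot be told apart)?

On the given features, /ʌ/ and /ɤ/ have an identical profile: [+back], [−low], [−high], [−round]. No other two segments in the inventory coincide on all 4 features. (They do differ in [tense], which is not among the given features.)

ʌ, ɤ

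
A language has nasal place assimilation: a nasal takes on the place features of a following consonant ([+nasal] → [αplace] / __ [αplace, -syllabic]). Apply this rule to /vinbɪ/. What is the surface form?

[vimbɪ]

/n/ sits before the [+labial] consonant /b/, so it takes on [+labial] and surfaces as /m/. The rest of the form is unaffected: [vimbɪ].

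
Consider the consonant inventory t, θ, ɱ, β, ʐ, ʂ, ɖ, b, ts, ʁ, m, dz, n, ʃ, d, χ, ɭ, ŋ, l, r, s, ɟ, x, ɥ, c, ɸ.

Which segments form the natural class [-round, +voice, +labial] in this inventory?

First, the [-round] segments are /t, θ, ɱ, β, ʐ, ʂ, ɖ, b, ts, ʁ, m, dz, n, ʃ, d, χ, ɭ, ŋ, l, r, s, ɟ, x, c, ɸ/.
Intersecting with [+voice] gives /ɱ, β, ʐ, ɖ, b, ʁ, m, dz, n, d, ɭ, ŋ, l, r, ɟ/.
Of those, [+labial] leaves /ɱ, β, b, m/.

ɱ, β, b, m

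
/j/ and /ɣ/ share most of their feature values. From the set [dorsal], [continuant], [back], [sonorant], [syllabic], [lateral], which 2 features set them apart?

[sonorant], [back]

/j/ (palatal glide) and /ɣ/ (voiced velar fricative) agree on [+dorsal], [+continuant], [−syllabic], [−lateral]. They differ on [sonorant] (/j/ [+], /ɣ/ [−]), [back] (/j/ [−], /ɣ/ [+]).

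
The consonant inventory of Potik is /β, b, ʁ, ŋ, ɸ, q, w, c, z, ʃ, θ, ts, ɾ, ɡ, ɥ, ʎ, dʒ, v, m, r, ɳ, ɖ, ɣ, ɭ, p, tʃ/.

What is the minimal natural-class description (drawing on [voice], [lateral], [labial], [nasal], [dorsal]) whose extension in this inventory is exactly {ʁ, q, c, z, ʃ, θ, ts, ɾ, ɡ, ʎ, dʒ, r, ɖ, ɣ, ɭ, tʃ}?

[−nasal, −labial]

Every target segment is [−nasal], [−labial]; each remaining inventory member fails at least one of these. Each conjunct is needed — [−labial] alone would also admit /ŋ, ɳ/; [−nasal] alone would also admit /β, b, ɸ, w, …/ — and no other single listed feature has exactly this extension, so two is the minimum.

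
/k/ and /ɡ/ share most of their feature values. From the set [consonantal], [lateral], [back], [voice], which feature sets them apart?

[voice]

/k/ is the voiceless velar stop and /ɡ/ is the voiced velar stop. Both are [+consonantal], [−lateral], [+back]. /k/ is [−voice] while /ɡ/ is [+voice], so the distinguishing feature is [voice].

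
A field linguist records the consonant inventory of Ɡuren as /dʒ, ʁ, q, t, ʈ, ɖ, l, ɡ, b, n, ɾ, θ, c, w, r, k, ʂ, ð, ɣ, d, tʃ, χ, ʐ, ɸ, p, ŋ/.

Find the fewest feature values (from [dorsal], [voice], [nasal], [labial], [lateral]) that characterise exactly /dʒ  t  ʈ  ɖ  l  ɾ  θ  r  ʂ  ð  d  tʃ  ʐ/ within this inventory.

Every target segment is [−nasal], [−labial], [−dorsal]; each remaining inventory member fails at least one of these. Each conjunct is needed — [−labial, −dorsal] alone would also admit /n/; [−nasal, −dorsal] alone would also admit /b, ɸ, p/; [−nasal, −labial] alone would also admit /ʁ, q, ɡ, c, …/ — and no other combination of two listed features has exactly this extension, so three is the minimum.

[−nasal, −labial, −dorsal]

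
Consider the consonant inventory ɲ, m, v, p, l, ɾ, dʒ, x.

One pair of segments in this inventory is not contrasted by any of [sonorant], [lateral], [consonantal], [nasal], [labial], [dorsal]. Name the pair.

Both /v/ and /p/ are [-sonorant], [-lateral], [+consonantal], [-nasal], [+labial], [-dorsal]. Since the list omits [voice] and [continuant] — which do distinguish the voiced labiodental fricative from the voiceless bilabial stop — this pair collapses; all other pairs remain distinct.

v, p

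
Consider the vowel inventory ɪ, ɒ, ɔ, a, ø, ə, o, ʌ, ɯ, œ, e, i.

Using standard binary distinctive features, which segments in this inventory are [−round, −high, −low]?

ə, ʌ, e

Checking each segment against [−round], [−high], [−low]: /ə/ (mid central vowel (schwa)), /ʌ/ (mid back unrounded lax vowel), /e/ (mid front unrounded tense vowel) satisfy every feature; every other segment in the inventory fails at least one.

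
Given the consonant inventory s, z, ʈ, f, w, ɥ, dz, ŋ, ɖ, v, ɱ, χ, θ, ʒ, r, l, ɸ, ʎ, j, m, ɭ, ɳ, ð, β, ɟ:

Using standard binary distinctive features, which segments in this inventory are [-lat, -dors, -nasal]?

First, the [-lateral] segments are /s, z, ʈ, f, w, ɥ, dz, ŋ, ɖ, v, ɱ, χ, θ, ʒ, r, ɸ, j, m, ɳ, ð, β, ɟ/.
Intersecting with [-dorsal] gives /s, z, ʈ, f, dz, ɖ, v, ɱ, θ, ʒ, r, ɸ, m, ɳ, ð, β/.
Intersecting with [-nasal] leaves /s, z, ʈ, f, dz, ɖ, v, θ, ʒ, r, ɸ, ð, β/.

s, z, ʈ, f, dz, ɖ, v, θ, ʒ, r, ɸ, ð, β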